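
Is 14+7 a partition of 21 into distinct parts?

The parts sum to 21, and the condition 'all summands are distinct' holds.

Yes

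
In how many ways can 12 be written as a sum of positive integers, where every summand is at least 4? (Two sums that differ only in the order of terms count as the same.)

5

Enumerating:
12
8, 4
7, 5
6, 6
4, 4, 4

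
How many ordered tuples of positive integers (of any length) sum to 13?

Each of the 12 gaps between 13 units is either a break or not: 2^12 = 4096.

4096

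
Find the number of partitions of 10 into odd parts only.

The partitions of 10 that satisfy the conditions:
9 + 1
7 + 3
7 + 1 + 1 + 1
5 + 5
5 + 3 + 1 + 1
5 + 1 + 1 + 1 + 1 + 1
3 + 3 + 3 + 1
3 + 3 + 1 + 1 + 1 + 1
3 + 1 + 1 + 1 + 1 + 1 + 1 + 1
1 + 1 + 1 + 1 + 1 + 1 + 1 + 1 + 1 + 1

10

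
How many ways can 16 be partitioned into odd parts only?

There are too many to list fully; the first 12 (by largest part) are:
15 + 1
13 + 3
13 + 1 + 1 + 1
11 + 5
11 + 3 + 1 + 1
11 + 1 + 1 + 1 + 1 + 1
9 + 7
9 + 5 + 1 + 1
9 + 3 + 3 + 1
9 + 3 + 1 + 1 + 1 + 1
9 + 1 + 1 + 1 + 1 + 1 + 1 + 1
7 + 7 + 1 + 1
…and 20 more, for 32 total.

32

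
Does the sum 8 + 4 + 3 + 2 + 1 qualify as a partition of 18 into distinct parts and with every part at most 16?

Yes

The parts sum to 18, and the condition 'all summands are distinct' holds; the condition 'no summand exceeds 16' holds.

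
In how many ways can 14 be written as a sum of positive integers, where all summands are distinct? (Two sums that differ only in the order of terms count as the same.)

They are:
14
1+13
2+12
3+11
1+2+11
4+10
1+3+10
5+9
1+4+9
2+3+9
6+8
1+5+8
2+4+8
1+2+3+8
1+6+7
2+5+7
3+4+7
1+2+4+7
3+5+6
1+2+5+6
1+3+4+6
2+3+4+5

22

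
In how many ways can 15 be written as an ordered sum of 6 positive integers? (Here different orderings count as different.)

Equivalently, choose which 5 of the 14 gaps become plus signs: C(14,5) = 2002.

2002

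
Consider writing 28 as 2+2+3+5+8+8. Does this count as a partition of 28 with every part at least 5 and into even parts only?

The parts sum to 28, and the condition 'every summand is at least 5' is violated.

No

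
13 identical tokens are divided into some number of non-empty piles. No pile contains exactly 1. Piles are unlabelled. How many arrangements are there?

24

The partitions of 13 that satisfy the conditions:
13
2+11
3+10
4+9
2+2+9
5+8
2+3+8
6+7
2+4+7
3+3+7
2+2+2+7
2+5+6
3+4+6
2+2+3+6
3+5+5
4+4+5
2+2+4+5
2+3+3+5
2+2+2+2+5
2+3+4+4
3+3+3+4
2+2+2+3+4
2+2+3+3+3
2+2+2+2+2+3
Counting gives 24.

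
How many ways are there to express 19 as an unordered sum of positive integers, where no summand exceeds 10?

423

There are 423 such partitions.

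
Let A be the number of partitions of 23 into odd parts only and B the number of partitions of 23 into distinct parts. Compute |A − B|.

Partitions of 23 into odd parts only: 104.
Partitions of 23 into distinct parts: 104.
|104 − 104| = 0.

0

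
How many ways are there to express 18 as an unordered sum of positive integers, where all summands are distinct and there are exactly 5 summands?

Listing the qualifying partitions of 18:
8,4,3,2,1
7,5,3,2,1
6,5,4,2,1

3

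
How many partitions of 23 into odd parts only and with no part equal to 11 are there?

89

Enumerating by decreasing first part gives 89 partitions in all.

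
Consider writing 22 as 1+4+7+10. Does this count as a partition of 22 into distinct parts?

Yes

The parts sum to 22, and the condition 'all summands are distinct' holds.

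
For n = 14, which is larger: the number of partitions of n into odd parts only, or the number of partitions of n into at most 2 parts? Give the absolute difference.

14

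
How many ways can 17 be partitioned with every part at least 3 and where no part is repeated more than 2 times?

The partitions of 17 that satisfy the conditions:
17
3,14
4,13
5,12
6,11
3,3,11
7,10
3,4,10
8,9
3,5,9
4,4,9
3,6,8
4,5,8
3,7,7
4,6,7
5,5,7
3,3,4,7
5,6,6
3,3,5,6
3,4,4,6
3,4,5,5

21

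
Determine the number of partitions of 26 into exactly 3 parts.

56

There are too many to list fully; the first 12 (by largest part) are:
1, 1, 24
1, 2, 23
1, 3, 22
2, 2, 22
1, 4, 21
2, 3, 21
1, 5, 20
2, 4, 20
3, 3, 20
1, 6, 19
2, 5, 19
3, 4, 19
…and 44 more, for 56 total.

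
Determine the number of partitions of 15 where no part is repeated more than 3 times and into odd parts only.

They are:
15
13 + 1 + 1
11 + 3 + 1
9 + 5 + 1
9 + 3 + 3
9 + 3 + 1 + 1 + 1
7 + 7 + 1
7 + 5 + 3
7 + 5 + 1 + 1 + 1
7 + 3 + 3 + 1 + 1
5 + 5 + 5
5 + 5 + 3 + 1 + 1
5 + 3 + 3 + 3 + 1
Counting gives 13.

13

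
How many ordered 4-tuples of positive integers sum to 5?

4

A composition of 5 into 4 positive parts is chosen by placing 3 dividers among the 4 gaps between 5 units: C(4,3) = 4.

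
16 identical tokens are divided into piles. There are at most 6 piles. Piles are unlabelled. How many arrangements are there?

Direct enumeration gives 136 partitions.

136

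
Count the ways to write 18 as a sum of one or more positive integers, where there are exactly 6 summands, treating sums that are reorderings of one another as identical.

58

A partial list (first 12 by largest part):
1, 1, 1, 1, 1, 13
1, 1, 1, 1, 2, 12
1, 1, 1, 1, 3, 11
1, 1, 1, 2, 2, 11
1, 1, 1, 1, 4, 10
1, 1, 1, 2, 3, 10
1, 1, 2, 2, 2, 10
1, 1, 1, 1, 5, 9
1, 1, 1, 2, 4, 9
1, 1, 1, 3, 3, 9
1, 1, 2, 2, 3, 9
1, 2, 2, 2, 2, 9
…and 46 more, for 58 total.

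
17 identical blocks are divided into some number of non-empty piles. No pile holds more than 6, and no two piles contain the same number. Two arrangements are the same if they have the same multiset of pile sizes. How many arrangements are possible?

2

The partitions of 17 that satisfy the conditions:
6 + 5 + 4 + 2
6 + 5 + 3 + 2 + 1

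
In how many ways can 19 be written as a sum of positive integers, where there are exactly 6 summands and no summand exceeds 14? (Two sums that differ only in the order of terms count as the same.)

71

Direct enumeration gives 71 partitions.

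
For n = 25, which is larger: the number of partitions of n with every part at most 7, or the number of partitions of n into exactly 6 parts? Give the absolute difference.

Partitions of 25 with every part at most 7: 860.
Partitions of 25 into exactly 6 parts: 235.
|860 − 235| = 625.

625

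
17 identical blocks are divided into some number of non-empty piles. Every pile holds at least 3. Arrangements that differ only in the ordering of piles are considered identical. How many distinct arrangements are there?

They are:
17
14, 3
13, 4
12, 5
11, 6
11, 3, 3
10, 7
10, 4, 3
9, 8
9, 5, 3
9, 4, 4
8, 6, 3
8, 5, 4
8, 3, 3, 3
7, 7, 3
7, 6, 4
7, 5, 5
7, 4, 3, 3
6, 6, 5
6, 5, 3, 3
6, 4, 4, 3
5, 5, 4, 3
5, 4, 4, 4
5, 3, 3, 3, 3
4, 4, 3, 3, 3

25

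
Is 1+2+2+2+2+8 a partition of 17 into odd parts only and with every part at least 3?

No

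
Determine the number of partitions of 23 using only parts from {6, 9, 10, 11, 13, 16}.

The partitions of 23 that satisfy the conditions:
13+10
11+6+6
That's 2 in total.

2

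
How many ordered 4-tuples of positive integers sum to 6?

By stars and bars with positive parts, the count is C(5,3) = 10.

10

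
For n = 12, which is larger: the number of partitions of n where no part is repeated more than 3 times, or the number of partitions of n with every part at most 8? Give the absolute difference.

Partitions of 12 where no part is repeated more than 3 times: 50.
Partitions of 12 with every part at most 8: 70.
|50 − 70| = 20.

20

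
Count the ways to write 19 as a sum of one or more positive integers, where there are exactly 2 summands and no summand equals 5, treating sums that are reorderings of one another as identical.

8

Enumerating:
18 + 1
17 + 2
16 + 3
15 + 4
13 + 6
12 + 7
11 + 8
10 + 9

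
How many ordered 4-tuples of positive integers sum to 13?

Equivalently, choose which 3 of the 12 gaps become plus signs: C(12,3) = 220.

220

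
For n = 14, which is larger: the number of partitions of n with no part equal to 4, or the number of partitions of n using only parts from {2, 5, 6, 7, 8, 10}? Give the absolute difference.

84

Partitions of 14 with no part equal to 4: 93.
Partitions of 14 using only parts from {2, 5, 6, 7, 8, 10}: 9.
|93 − 9| = 84.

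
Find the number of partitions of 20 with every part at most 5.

A full systematic count gives 192.

192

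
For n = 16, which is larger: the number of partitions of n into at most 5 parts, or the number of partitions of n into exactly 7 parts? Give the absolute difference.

Partitions of 16 into at most 5 parts: 101.
Partitions of 16 into exactly 7 parts: 28.
|101 − 28| = 73.

73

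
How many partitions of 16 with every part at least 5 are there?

6

The partitions of 16 that satisfy the conditions:
16
11,5
10,6
9,7
8,8
6,5,5
Counting gives 6.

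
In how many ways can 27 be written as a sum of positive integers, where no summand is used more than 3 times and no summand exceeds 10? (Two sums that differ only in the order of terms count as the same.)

Counting exhaustively, 720 partitions satisfy the conditions.

720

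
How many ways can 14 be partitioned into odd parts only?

22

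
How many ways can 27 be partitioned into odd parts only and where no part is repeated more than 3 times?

70

A partial list (first 12 by largest part):
27
25, 1, 1
23, 3, 1
21, 5, 1
21, 3, 3
21, 3, 1, 1, 1
19, 7, 1
19, 5, 3
19, 5, 1, 1, 1
19, 3, 3, 1, 1
17, 9, 1
17, 7, 3
…and 58 more, for 70 total.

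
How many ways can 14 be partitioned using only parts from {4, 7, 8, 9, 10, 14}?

3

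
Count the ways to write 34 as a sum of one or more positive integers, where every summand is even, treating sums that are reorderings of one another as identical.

297

There are 297 such partitions.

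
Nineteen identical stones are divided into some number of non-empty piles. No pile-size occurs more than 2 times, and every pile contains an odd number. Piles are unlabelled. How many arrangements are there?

16

The partitions of 19 that satisfy the conditions:
19
17+1+1
15+3+1
13+5+1
13+3+3
11+7+1
11+5+3
11+3+3+1+1
9+9+1
9+7+3
9+5+5
9+5+3+1+1
7+7+5
7+7+3+1+1
7+5+5+1+1
7+5+3+3+1
Counting gives 16.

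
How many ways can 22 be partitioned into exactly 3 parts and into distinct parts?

There are too many to list fully; the first 12 (by largest part) are:
1, 2, 19
1, 3, 18
1, 4, 17
2, 3, 17
1, 5, 16
2, 4, 16
1, 6, 15
2, 5, 15
3, 4, 15
1, 7, 14
2, 6, 14
3, 5, 14
…and 18 more, for 30 total.

30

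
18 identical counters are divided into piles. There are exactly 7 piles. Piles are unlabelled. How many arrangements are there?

49

A partial list (first 12 by largest part):
1+1+1+1+1+1+12
1+1+1+1+1+2+11
1+1+1+1+1+3+10
1+1+1+1+2+2+10
1+1+1+1+1+4+9
1+1+1+1+2+3+9
1+1+1+2+2+2+9
1+1+1+1+1+5+8
1+1+1+1+2+4+8
1+1+1+1+3+3+8
1+1+1+2+2+3+8
1+1+2+2+2+2+8
…and 37 more, for 49 total.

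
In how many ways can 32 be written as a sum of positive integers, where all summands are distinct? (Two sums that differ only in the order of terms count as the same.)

Systematic enumeration (by largest part, then next-largest, …) yields 390.

390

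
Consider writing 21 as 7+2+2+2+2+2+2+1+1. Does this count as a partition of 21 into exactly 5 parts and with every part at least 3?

No

The parts sum to 21, and the condition 'there are exactly 5 summands' is violated.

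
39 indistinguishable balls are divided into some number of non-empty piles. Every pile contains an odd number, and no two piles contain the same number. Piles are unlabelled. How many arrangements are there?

41

There are too many to list fully; the first 12 (by largest part) are:
39
1, 3, 35
1, 5, 33
1, 7, 31
3, 5, 31
1, 9, 29
3, 7, 29
1, 11, 27
3, 9, 27
5, 7, 27
1, 13, 25
3, 11, 25
…and 29 more, for 41 total.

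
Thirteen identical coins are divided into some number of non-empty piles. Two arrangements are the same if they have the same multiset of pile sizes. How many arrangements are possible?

101

There are 101 such partitions.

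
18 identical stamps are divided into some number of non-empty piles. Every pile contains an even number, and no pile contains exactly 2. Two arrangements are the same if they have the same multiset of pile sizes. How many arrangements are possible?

Listing the qualifying partitions of 18:
18
14, 4
12, 6
10, 8
10, 4, 4
8, 6, 4
6, 6, 6
6, 4, 4, 4

8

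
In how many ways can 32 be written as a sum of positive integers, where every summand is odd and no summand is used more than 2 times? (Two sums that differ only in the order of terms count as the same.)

Counting exhaustively, 74 partitions satisfy the conditions.

74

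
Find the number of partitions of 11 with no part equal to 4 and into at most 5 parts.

26

There are too many to list fully; the first 12 (by largest part) are:
11
10, 1
9, 2
9, 1, 1
8, 3
8, 2, 1
8, 1, 1, 1
7, 3, 1
7, 2, 2
7, 2, 1, 1
7, 1, 1, 1, 1
6, 5
…and 14 more, for 26 total.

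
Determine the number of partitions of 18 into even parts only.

30

A partial list (first 12 by largest part):
18
16,2
14,4
14,2,2
12,6
12,4,2
12,2,2,2
10,8
10,6,2
10,4,4
10,4,2,2
10,2,2,2,2
…and 18 more, for 30 total.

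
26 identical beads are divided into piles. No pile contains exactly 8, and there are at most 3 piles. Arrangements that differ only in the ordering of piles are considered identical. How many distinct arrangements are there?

A partial list (first 12 by largest part):
26
25,1
24,2
24,1,1
23,3
23,2,1
22,4
22,3,1
22,2,2
21,5
21,4,1
21,3,2
…and 48 more, for 60 total.

60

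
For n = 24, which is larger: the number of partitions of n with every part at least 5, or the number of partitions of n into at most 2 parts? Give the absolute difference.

Partitions of 24 with every part at least 5: 26.
Partitions of 24 into at most 2 parts: 13.
|26 − 13| = 13.

13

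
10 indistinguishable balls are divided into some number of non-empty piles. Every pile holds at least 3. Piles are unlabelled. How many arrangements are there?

5

Enumerating:
10
7, 3
6, 4
5, 5
4, 3, 3
Counting gives 5.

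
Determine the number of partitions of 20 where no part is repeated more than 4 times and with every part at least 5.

Listing the qualifying partitions of 20:
20
15, 5
14, 6
13, 7
12, 8
11, 9
10, 10
10, 5, 5
9, 6, 5
8, 7, 5
8, 6, 6
7, 7, 6
5, 5, 5, 5

13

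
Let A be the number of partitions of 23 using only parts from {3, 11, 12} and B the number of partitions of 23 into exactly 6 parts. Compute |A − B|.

161

Partitions of 23 using only parts from {3, 11, 12}: 2.
Partitions of 23 into exactly 6 parts: 163.
|2 − 163| = 161.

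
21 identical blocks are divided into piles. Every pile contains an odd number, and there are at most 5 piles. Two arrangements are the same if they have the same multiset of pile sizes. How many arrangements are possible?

A partial list (first 12 by largest part):
21
19,1,1
17,3,1
17,1,1,1,1
15,5,1
15,3,3
15,3,1,1,1
13,7,1
13,5,3
13,5,1,1,1
13,3,3,1,1
11,9,1
…and 19 more, for 31 total.

31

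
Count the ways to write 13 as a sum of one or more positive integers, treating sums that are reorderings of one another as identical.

101

Direct enumeration gives 101 partitions.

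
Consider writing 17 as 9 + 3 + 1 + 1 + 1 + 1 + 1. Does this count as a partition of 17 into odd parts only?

Yes

The parts sum to 17, and the condition 'every summand is odd' holds.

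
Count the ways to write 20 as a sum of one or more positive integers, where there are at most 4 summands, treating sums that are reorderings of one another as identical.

Systematic enumeration (by largest part, then next-largest, …) yields 108.

108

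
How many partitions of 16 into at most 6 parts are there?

136

Systematic enumeration (by largest part, then next-largest, …) yields 136.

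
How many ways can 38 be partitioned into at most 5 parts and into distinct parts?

661

There are 661 such partitions.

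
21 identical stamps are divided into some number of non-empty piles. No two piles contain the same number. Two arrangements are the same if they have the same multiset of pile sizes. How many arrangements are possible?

Systematic enumeration (by largest part, then next-largest, …) yields 76.

76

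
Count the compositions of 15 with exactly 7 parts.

By stars and bars with positive parts, the count is C(14,6) = 3003.

3003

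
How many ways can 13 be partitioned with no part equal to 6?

There are 86 such partitions.

86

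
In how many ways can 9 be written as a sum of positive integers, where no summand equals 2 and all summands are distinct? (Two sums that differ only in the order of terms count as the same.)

5

Enumerating:
9
8, 1
6, 3
5, 4
5, 3, 1
That's 5 in total.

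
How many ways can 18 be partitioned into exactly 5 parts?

A partial list (first 12 by largest part):
14, 1, 1, 1, 1
13, 2, 1, 1, 1
12, 3, 1, 1, 1
12, 2, 2, 1, 1
11, 4, 1, 1, 1
11, 3, 2, 1, 1
11, 2, 2, 2, 1
10, 5, 1, 1, 1
10, 4, 2, 1, 1
10, 3, 3, 1, 1
10, 3, 2, 2, 1
10, 2, 2, 2, 2
…and 45 more, for 57 total.

57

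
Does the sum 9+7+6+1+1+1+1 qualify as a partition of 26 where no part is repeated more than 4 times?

Yes

The parts sum to 26, and the condition 'no summand is used more than 4 times' holds.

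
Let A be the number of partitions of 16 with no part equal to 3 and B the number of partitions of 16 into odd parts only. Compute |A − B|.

Partitions of 16 with no part equal to 3: 130.
Partitions of 16 into odd parts only: 32.
|130 − 32| = 98.

98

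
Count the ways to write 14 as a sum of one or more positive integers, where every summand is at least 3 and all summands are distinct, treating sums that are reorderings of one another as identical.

7

They are:
14
11, 3
10, 4
9, 5
8, 6
7, 4, 3
6, 5, 3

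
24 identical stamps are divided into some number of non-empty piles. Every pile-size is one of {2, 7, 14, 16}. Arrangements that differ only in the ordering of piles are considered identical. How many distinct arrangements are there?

Listing the qualifying partitions of 24:
16, 2, 2, 2, 2
14, 2, 2, 2, 2, 2
7, 7, 2, 2, 2, 2, 2
2, 2, 2, 2, 2, 2, 2, 2, 2, 2, 2, 2

4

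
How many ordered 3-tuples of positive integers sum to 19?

153

Place 2 bars in the 18 internal gaps of a row of 19 dots: C(18,2) = 153.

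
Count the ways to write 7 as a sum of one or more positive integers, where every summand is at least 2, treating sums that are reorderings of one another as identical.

4

They are:
7
5,2
4,3
3,2,2
Counting gives 4.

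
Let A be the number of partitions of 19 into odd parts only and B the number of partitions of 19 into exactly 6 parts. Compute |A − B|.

Partitions of 19 into odd parts only: 54.
Partitions of 19 into exactly 6 parts: 71.
|54 − 71| = 17.

17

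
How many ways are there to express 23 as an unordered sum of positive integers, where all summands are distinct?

104

Systematic enumeration (by largest part, then next-largest, …) yields 104.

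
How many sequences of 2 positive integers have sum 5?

4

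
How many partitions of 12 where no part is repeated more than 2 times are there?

There are too many to list fully; the first 12 (by largest part) are:
12
11, 1
10, 2
10, 1, 1
9, 3
9, 2, 1
8, 4
8, 3, 1
8, 2, 2
8, 2, 1, 1
7, 5
7, 4, 1
…and 24 more, for 36 total.

36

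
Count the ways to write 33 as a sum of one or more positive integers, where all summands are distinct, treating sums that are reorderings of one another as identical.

Systematic enumeration (by largest part, then next-largest, …) yields 448.

448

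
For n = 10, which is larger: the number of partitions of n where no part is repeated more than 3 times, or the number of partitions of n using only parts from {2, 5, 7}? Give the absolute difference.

Partitions of 10 where no part is repeated more than 3 times: 29.
Partitions of 10 using only parts from {2, 5, 7}: 2.
|29 − 2| = 27.

27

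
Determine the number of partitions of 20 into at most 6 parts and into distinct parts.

64

There are too many to list fully; the first 12 (by largest part) are:
20
19+1
18+2
17+3
17+2+1
16+4
16+3+1
15+5
15+4+1
15+3+2
14+6
14+5+1
…and 52 more, for 64 total.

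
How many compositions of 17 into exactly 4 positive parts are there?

A composition of 17 into 4 positive parts is chosen by placing 3 dividers among the 16 gaps between 17 units: C(16,3) = 560.

560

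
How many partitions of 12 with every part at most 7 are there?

There are too many to list fully; the first 12 (by largest part) are:
7,5
7,4,1
7,3,2
7,3,1,1
7,2,2,1
7,2,1,1,1
7,1,1,1,1,1
6,6
6,5,1
6,4,2
6,4,1,1
6,3,3
…and 53 more, for 65 total.

65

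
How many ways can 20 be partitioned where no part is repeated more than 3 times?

A full systematic count gives 320.

320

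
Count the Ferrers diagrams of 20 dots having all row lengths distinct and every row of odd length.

7

Enumerating:
19 + 1
17 + 3
15 + 5
13 + 7
11 + 9
11 + 5 + 3 + 1
9 + 7 + 3 + 1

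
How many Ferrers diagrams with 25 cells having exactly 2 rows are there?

12

Enumerating:
24 + 1
23 + 2
22 + 3
21 + 4
20 + 5
19 + 6
18 + 7
17 + 8
16 + 9
15 + 10
14 + 11
13 + 12
Counting gives 12.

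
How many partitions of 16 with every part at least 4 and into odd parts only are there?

2

Listing the qualifying partitions of 16:
5 + 11
7 + 9
Counting gives 2.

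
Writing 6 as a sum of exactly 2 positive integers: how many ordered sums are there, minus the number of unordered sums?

2

Compositions: C(5,1) = 5.
Partitions of 6 into exactly 2 parts: 3.
Difference: 5 − 3 = 2.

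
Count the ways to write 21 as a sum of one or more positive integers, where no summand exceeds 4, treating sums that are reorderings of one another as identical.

Direct enumeration gives 120 partitions.

120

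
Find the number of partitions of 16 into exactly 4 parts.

34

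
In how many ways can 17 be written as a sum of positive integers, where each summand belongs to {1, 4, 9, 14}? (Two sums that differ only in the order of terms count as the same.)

9

They are:
14, 1, 1, 1
9, 4, 4
9, 4, 1, 1, 1, 1
9, 1, 1, 1, 1, 1, 1, 1, 1
4, 4, 4, 4, 1
4, 4, 4, 1, 1, 1, 1, 1
4, 4, 1, 1, 1, 1, 1, 1, 1, 1, 1
4, 1, 1, 1, 1, 1, 1, 1, 1, 1, 1, 1, 1, 1
1, 1, 1, 1, 1, 1, 1, 1, 1, 1, 1, 1, 1, 1, 1, 1, 1
That's 9 in total.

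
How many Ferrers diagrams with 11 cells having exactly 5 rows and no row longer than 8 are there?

The partitions of 11 that satisfy the conditions:
7, 1, 1, 1, 1
6, 2, 1, 1, 1
5, 3, 1, 1, 1
5, 2, 2, 1, 1
4, 4, 1, 1, 1
4, 3, 2, 1, 1
4, 2, 2, 2, 1
3, 3, 3, 1, 1
3, 3, 2, 2, 1
3, 2, 2, 2, 2
That's 10 in total.

10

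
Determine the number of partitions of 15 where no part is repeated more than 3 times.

105

Enumerating by decreasing first part gives 105 partitions in all.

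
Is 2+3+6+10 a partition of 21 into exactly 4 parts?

The parts sum to 21, and the condition 'there are exactly 4 summands' holds.

Yes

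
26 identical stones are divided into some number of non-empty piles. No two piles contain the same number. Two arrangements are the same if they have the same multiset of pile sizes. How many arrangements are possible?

165

A full systematic count gives 165.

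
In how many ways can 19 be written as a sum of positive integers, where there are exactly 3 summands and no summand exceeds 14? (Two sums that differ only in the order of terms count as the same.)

26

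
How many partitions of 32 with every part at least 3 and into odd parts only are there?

50

There are too many to list fully; the first 12 (by largest part) are:
29,3
27,5
25,7
23,9
23,3,3,3
21,11
21,5,3,3
19,13
19,7,3,3
19,5,5,3
17,15
17,9,3,3
…and 38 more, for 50 total.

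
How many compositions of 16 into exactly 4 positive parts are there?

By stars and bars with positive parts, the count is C(15,3) = 455.

455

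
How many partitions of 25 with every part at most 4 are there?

185

Counting exhaustively, 185 partitions satisfy the conditions.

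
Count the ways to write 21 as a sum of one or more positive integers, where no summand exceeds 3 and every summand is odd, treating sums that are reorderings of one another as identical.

Enumerating:
3,3,3,3,3,3,3
3,3,3,3,3,3,1,1,1
3,3,3,3,3,1,1,1,1,1,1
3,3,3,3,1,1,1,1,1,1,1,1,1
3,3,3,1,1,1,1,1,1,1,1,1,1,1,1
3,3,1,1,1,1,1,1,1,1,1,1,1,1,1,1,1
3,1,1,1,1,1,1,1,1,1,1,1,1,1,1,1,1,1,1
1,1,1,1,1,1,1,1,1,1,1,1,1,1,1,1,1,1,1,1,1

8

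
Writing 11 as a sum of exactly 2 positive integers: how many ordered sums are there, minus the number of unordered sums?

5

Compositions: C(10,1) = 10.
Unordered (partitions into 2 parts): 5.
Difference: 10 − 5 = 5.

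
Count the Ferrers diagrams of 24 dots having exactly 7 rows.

There are 201 such partitions.

201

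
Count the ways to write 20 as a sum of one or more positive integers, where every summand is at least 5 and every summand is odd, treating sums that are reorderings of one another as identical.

Listing the qualifying partitions of 20:
15,5
13,7
11,9
5,5,5,5

4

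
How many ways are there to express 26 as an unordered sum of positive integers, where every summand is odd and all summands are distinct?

They are:
25 + 1
23 + 3
21 + 5
19 + 7
17 + 9
17 + 5 + 3 + 1
15 + 11
15 + 7 + 3 + 1
13 + 9 + 3 + 1
13 + 7 + 5 + 1
11 + 9 + 5 + 1
11 + 7 + 5 + 3
That's 12 in total.

12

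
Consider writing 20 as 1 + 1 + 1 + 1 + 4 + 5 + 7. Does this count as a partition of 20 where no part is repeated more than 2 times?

No

The parts sum to 20, and the condition 'no summand is used more than 2 times' is violated.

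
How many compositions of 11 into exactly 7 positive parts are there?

210

By stars and bars with positive parts, the count is C(10,6) = 210.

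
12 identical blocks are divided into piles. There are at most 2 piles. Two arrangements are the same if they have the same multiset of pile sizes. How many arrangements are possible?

The partitions of 12 that satisfy the conditions:
12
11, 1
10, 2
9, 3
8, 4
7, 5
6, 6

7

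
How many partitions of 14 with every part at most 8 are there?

Counting exhaustively, 116 partitions satisfy the conditions.

116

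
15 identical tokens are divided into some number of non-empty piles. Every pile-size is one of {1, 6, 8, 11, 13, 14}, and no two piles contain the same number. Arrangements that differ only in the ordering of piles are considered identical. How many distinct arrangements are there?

2

The partitions of 15 that satisfy the conditions:
14, 1
8, 6, 1
Counting gives 2.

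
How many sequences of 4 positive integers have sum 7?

By stars and bars with positive parts, the count is C(6,3) = 20.

20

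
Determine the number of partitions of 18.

Enumerating by decreasing first part gives 385 partitions in all.

385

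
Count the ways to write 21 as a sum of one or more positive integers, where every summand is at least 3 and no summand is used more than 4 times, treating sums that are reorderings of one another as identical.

58

There are too many to list fully; the first 12 (by largest part) are:
21
18 + 3
17 + 4
16 + 5
15 + 6
15 + 3 + 3
14 + 7
14 + 4 + 3
13 + 8
13 + 5 + 3
13 + 4 + 4
12 + 9
…and 46 more, for 58 total.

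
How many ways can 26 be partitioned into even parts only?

101

Counting exhaustively, 101 partitions satisfy the conditions.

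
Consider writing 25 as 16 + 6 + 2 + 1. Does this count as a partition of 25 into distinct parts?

Yes

The parts sum to 25, and the condition 'all summands are distinct' holds.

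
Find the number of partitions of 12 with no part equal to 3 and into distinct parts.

10

The partitions of 12 that satisfy the conditions:
12
11, 1
10, 2
9, 2, 1
8, 4
7, 5
7, 4, 1
6, 5, 1
6, 4, 2
5, 4, 2, 1
Counting gives 10.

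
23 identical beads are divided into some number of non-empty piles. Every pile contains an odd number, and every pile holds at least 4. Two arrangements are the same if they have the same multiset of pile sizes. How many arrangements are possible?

5

The partitions of 23 that satisfy the conditions:
23
5+5+13
5+7+11
5+9+9
7+7+9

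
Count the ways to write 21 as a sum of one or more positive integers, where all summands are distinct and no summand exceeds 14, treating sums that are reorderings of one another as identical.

62

A partial list (first 12 by largest part):
14 + 7
14 + 6 + 1
14 + 5 + 2
14 + 4 + 3
14 + 4 + 2 + 1
13 + 8
13 + 7 + 1
13 + 6 + 2
13 + 5 + 3
13 + 5 + 2 + 1
13 + 4 + 3 + 1
12 + 9
…and 50 more, for 62 total.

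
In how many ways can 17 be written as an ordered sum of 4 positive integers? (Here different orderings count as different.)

Equivalently, choose which 3 of the 16 gaps become plus signs: C(16,3) = 560.

560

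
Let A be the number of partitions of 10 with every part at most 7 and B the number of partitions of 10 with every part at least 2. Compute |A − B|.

26

Partitions of 10 with every part at most 7: 38.
Partitions of 10 with every part at least 2: 12.
|38 − 12| = 26.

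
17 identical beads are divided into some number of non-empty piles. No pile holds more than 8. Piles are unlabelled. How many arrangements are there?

There are 230 such partitions.

230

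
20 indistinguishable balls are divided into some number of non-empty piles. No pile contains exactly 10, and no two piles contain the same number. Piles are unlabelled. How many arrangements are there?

There are too many to list fully; the first 12 (by largest part) are:
20
19,1
18,2
17,3
17,2,1
16,4
16,3,1
15,5
15,4,1
15,3,2
14,6
14,5,1
…and 43 more, for 55 total.

55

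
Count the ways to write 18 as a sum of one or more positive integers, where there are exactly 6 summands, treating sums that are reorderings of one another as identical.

58

There are too many to list fully; the first 12 (by largest part) are:
13+1+1+1+1+1
12+2+1+1+1+1
11+3+1+1+1+1
11+2+2+1+1+1
10+4+1+1+1+1
10+3+2+1+1+1
10+2+2+2+1+1
9+5+1+1+1+1
9+4+2+1+1+1
9+3+3+1+1+1
9+3+2+2+1+1
9+2+2+2+2+1
…and 46 more, for 58 total.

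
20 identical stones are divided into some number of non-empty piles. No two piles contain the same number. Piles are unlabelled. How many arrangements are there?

A partial list (first 12 by largest part):
20
19, 1
18, 2
17, 3
17, 2, 1
16, 4
16, 3, 1
15, 5
15, 4, 1
15, 3, 2
14, 6
14, 5, 1
…and 52 more, for 64 total.

64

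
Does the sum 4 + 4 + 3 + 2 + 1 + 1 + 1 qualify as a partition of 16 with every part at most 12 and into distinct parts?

The parts sum to 16, and the condition 'all summands are distinct' is violated.

No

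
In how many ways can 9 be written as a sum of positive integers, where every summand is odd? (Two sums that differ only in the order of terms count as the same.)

The partitions of 9 that satisfy the conditions:
9
1, 1, 7
1, 3, 5
1, 1, 1, 1, 5
3, 3, 3
1, 1, 1, 3, 3
1, 1, 1, 1, 1, 1, 3
1, 1, 1, 1, 1, 1, 1, 1, 1

8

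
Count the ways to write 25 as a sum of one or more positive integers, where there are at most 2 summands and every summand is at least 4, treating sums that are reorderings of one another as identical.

10

Listing the qualifying partitions of 25:
25
4+21
5+20
6+19
7+18
8+17
9+16
10+15
11+14
12+13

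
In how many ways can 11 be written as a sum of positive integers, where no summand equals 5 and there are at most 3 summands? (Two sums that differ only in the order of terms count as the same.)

12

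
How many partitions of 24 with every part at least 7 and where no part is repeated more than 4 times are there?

10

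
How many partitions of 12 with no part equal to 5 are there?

62

There are too many to list fully; the first 12 (by largest part) are:
12
1, 11
2, 10
1, 1, 10
3, 9
1, 2, 9
1, 1, 1, 9
4, 8
1, 3, 8
2, 2, 8
1, 1, 2, 8
1, 1, 1, 1, 8
…and 50 more, for 62 total.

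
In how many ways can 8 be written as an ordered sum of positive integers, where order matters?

There are 7 gaps and each independently is a cut or not, giving 2^7 = 128.

128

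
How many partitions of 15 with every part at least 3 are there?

17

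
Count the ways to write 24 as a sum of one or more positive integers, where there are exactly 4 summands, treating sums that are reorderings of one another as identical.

108

Direct enumeration gives 108 partitions.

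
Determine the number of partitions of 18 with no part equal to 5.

Systematic enumeration (by largest part, then next-largest, …) yields 284.

284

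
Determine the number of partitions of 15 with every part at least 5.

5

Listing the qualifying partitions of 15:
15
10 + 5
9 + 6
8 + 7
5 + 5 + 5
Counting gives 5.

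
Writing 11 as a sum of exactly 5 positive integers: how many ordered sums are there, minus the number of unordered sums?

200

Ordered (compositions into 5 parts): C(10,4) = 210.
Unordered (partitions into 5 parts): 10.
Difference: 210 − 10 = 200.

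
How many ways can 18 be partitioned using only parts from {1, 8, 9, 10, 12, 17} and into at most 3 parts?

4

They are:
17,1
10,8
9,9
9,8,1
That's 4 in total.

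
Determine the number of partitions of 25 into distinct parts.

Systematic enumeration (by largest part, then next-largest, …) yields 142.

142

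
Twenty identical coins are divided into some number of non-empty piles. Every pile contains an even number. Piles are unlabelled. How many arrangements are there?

A partial list (first 12 by largest part):
20
18,2
16,4
16,2,2
14,6
14,4,2
14,2,2,2
12,8
12,6,2
12,4,4
12,4,2,2
12,2,2,2,2
…and 30 more, for 42 total.

42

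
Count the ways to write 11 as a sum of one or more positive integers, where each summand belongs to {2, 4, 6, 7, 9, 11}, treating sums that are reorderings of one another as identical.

They are:
11
9, 2
7, 4
7, 2, 2
That's 4 in total.

4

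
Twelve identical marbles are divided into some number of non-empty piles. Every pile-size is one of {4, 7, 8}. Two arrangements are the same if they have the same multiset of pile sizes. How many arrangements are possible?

2

The partitions of 12 that satisfy the conditions:
8,4
4,4,4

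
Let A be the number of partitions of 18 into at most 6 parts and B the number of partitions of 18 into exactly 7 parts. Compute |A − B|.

150

Partitions of 18 into at most 6 parts: 199.
Partitions of 18 into exactly 7 parts: 49.
|199 − 49| = 150.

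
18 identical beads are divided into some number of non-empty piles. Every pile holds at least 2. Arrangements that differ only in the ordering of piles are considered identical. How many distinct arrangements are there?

88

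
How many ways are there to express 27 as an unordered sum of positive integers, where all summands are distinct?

192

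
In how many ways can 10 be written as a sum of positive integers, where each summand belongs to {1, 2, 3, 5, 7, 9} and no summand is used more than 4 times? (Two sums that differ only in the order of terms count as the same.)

They are:
9 + 1
7 + 3
7 + 2 + 1
7 + 1 + 1 + 1
5 + 5
5 + 3 + 2
5 + 3 + 1 + 1
5 + 2 + 2 + 1
5 + 2 + 1 + 1 + 1
3 + 3 + 3 + 1
3 + 3 + 2 + 2
3 + 3 + 2 + 1 + 1
3 + 3 + 1 + 1 + 1 + 1
3 + 2 + 2 + 2 + 1
3 + 2 + 2 + 1 + 1 + 1
2 + 2 + 2 + 2 + 1 + 1
2 + 2 + 2 + 1 + 1 + 1 + 1

17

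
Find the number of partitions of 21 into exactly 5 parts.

Enumerating by decreasing first part gives 101 partitions in all.

101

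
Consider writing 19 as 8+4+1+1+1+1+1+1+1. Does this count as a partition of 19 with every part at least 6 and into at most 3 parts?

The parts sum to 19, and the condition 'every summand is at least 6' is violated.

No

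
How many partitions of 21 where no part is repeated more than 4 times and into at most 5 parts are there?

Direct enumeration gives 221 partitions.

221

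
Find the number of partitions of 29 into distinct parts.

There are 256 such partitions.

256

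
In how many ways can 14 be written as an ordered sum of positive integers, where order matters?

The number of compositions of n is 2^(n−1); here 2^13 = 8192.

8192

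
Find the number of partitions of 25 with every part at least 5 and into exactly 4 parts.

6

Enumerating:
10,5,5,5
9,6,5,5
8,7,5,5
8,6,6,5
7,7,6,5
7,6,6,6
That's 6 in total.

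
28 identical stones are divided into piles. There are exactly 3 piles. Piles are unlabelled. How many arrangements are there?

There are too many to list fully; the first 12 (by largest part) are:
26 + 1 + 1
25 + 2 + 1
24 + 3 + 1
24 + 2 + 2
23 + 4 + 1
23 + 3 + 2
22 + 5 + 1
22 + 4 + 2
22 + 3 + 3
21 + 6 + 1
21 + 5 + 2
21 + 4 + 3
…and 53 more, for 65 total.

65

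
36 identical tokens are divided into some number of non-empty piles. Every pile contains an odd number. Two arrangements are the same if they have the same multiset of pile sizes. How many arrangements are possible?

Systematic enumeration (by largest part, then next-largest, …) yields 668.

668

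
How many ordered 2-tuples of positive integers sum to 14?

13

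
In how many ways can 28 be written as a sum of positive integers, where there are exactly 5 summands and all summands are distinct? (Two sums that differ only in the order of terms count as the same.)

A partial list (first 12 by largest part):
18 + 4 + 3 + 2 + 1
17 + 5 + 3 + 2 + 1
16 + 6 + 3 + 2 + 1
16 + 5 + 4 + 2 + 1
15 + 7 + 3 + 2 + 1
15 + 6 + 4 + 2 + 1
15 + 5 + 4 + 3 + 1
14 + 8 + 3 + 2 + 1
14 + 7 + 4 + 2 + 1
14 + 6 + 5 + 2 + 1
14 + 6 + 4 + 3 + 1
14 + 5 + 4 + 3 + 2
…and 45 more, for 57 total.

57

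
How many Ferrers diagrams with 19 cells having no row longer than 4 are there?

94

Direct enumeration gives 94 partitions.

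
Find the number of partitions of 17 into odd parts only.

38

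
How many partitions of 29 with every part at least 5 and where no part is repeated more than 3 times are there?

56

There are too many to list fully; the first 12 (by largest part) are:
29
5,24
6,23
7,22
8,21
9,20
10,19
5,5,19
11,18
5,6,18
12,17
5,7,17
…and 44 more, for 56 total.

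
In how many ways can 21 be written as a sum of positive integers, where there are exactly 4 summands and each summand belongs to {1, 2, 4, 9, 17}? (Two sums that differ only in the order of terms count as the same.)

3

Enumerating:
1 + 1 + 2 + 17
1 + 2 + 9 + 9
4 + 4 + 4 + 9
That's 3 in total.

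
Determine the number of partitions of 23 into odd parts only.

104

Counting exhaustively, 104 partitions satisfy the conditions.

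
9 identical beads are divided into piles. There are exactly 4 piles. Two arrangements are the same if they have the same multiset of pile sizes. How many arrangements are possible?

6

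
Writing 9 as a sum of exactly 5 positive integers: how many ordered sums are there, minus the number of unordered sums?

65

Ordered (compositions into 5 parts): C(8,4) = 70.
Unordered (partitions into 5 parts): 5.
Difference: 70 − 5 = 65.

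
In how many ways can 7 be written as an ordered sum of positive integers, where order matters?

64

The number of compositions of n is 2^(n−1); here 2^6 = 64.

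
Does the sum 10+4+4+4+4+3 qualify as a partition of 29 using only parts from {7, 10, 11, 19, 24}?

No

The parts sum to 29, and the condition 'each summand belongs to {7, 10, 11, 19, 24}' is violated.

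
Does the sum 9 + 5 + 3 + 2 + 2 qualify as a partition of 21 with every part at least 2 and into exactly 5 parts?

Yes

The parts sum to 21, and the condition 'every summand is at least 2' holds; the condition 'there are exactly 5 summands' holds.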